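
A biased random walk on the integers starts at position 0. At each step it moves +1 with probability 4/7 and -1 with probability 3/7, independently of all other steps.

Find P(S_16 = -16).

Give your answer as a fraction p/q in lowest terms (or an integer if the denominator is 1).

Answer: 43046721/33232930569601

Derivation:
To reach position -16 after 16 steps: need 0 steps of +1 and 16 steps of -1.
Number of such sequences: C(16,0) = 1
Each has probability (4/7)^0 · (3/7)^16 = 43046721/33232930569601
P = 1 · 43046721/33232930569601 = 43046721/33232930569601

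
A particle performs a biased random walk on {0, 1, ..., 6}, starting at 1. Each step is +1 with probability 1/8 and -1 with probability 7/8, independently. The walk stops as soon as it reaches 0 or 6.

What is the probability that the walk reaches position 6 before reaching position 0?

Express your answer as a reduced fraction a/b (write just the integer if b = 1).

Biased walk: p = 1/8, q = 7/8, r = q/p = 7
Gambler's ruin: P(hit 6 before 0 | start at 1) = (1 - r^a)/(1 - r^N)
r^1 = 7; r^6 = 117649
P = (1 - 7) / (1 - 117649) = -6 / -117648 = 1/19608

Answer: 1/19608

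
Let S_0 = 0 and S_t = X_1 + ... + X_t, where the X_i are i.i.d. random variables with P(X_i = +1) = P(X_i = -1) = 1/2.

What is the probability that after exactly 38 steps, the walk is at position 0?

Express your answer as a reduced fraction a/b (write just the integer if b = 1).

Answer: 4418157975/34359738368

Derivation:
To return to 0 after 38 steps: need exactly 19 steps of +1 and 19 of -1.
Favorable paths: C(38,19) = 35345263800
Total paths: 2^38 = 274877906944
P = 35345263800/274877906944 = 4418157975/34359738368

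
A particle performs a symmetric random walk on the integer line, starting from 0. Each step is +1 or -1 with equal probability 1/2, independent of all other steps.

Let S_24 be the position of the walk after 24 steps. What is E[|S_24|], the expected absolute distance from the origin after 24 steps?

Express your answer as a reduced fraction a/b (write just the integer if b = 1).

S_24 takes values m ≡ 0 (mod 2) with |m| ≤ 24; P(S_24=m) = C(24,(24+m)/2)/2^24.
Total paths: 2^24 = 16777216
Distribution: P(S=-24)=1/16777216, P(S=-22)=24/16777216, P(S=-20)=276/16777216, P(S=-18)=2024/16777216, P(S=-16)=10626/16777216, P(S=-14)=42504/16777216, P(S=-12)=134596/16777216, P(S=-10)=346104/16777216, P(S=-8)=735471/16777216, P(S=-6)=1307504/16777216, P(S=-4)=1961256/16777216, P(S=-2)=2496144/16777216, P(S=0)=2704156/16777216, P(S=2)=2496144/16777216, P(S=4)=1961256/16777216, P(S=6)=1307504/16777216, P(S=8)=735471/16777216, P(S=10)=346104/16777216, P(S=12)=134596/16777216, P(S=14)=42504/16777216, P(S=16)=10626/16777216, P(S=18)=2024/16777216, P(S=20)=276/16777216, P(S=22)=24/16777216, P(S=24)=1/16777216
E[|S_24|] = Σ_m |m|·P(S_24=m) = 64899744/16777216 = 2028117/524288

Answer: 2028117/524288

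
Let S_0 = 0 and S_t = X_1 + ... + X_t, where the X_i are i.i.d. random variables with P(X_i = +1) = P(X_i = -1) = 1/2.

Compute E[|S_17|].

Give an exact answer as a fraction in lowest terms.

S_17 takes values m ≡ 1 (mod 2) with |m| ≤ 17; P(S_17=m) = C(17,(17+m)/2)/2^17.
Total paths: 2^17 = 131072
Distribution: P(S=-17)=1/131072, P(S=-15)=17/131072, P(S=-13)=136/131072, P(S=-11)=680/131072, P(S=-9)=2380/131072, P(S=-7)=6188/131072, P(S=-5)=12376/131072, P(S=-3)=19448/131072, P(S=-1)=24310/131072, P(S=1)=24310/131072, P(S=3)=19448/131072, P(S=5)=12376/131072, P(S=7)=6188/131072, P(S=9)=2380/131072, P(S=11)=680/131072, P(S=13)=136/131072, P(S=15)=17/131072, P(S=17)=1/131072
E[|S_17|] = Σ_m |m|·P(S_17=m) = 437580/131072 = 109395/32768

Answer: 109395/32768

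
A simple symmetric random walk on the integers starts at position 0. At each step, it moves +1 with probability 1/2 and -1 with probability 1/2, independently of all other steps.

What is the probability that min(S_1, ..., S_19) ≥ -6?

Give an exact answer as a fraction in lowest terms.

Let f(t,s) = #length-t paths at position s with S_1..S_t all ≥ -6.
f(t,s) = f(t-1,s-1) + f(t-1,s+1) for s ≥ -6; f(t,s) = 0 for s < -6.
t=0: f(0,0)=1
t=1: f(1,-1)=1 f(1,1)=1
t=2: f(2,-2)=1 f(2,0)=2 f(2,2)=1
t=3: f(3,-3)=1 f(3,-1)=3 f(3,1)=3 f(3,3)=1
t=4: f(4,-4)=1 f(4,-2)=4 f(4,0)=6 f(4,2)=4 f(4,4)=1
t=5: f(5,-5)=1 f(5,-3)=5 f(5,-1)=10 f(5,1)=10 f(5,3)=5 f(5,5)=1
t=6: f(6,-6)=1 f(6,-4)=6 f(6,-2)=15 f(6,0)=20 f(6,2)=15 f(6,4)=6 f(6,6)=1
t=7: f(7,-5)=7 f(7,-3)=21 f(7,-1)=35 f(7,1)=35 f(7,3)=21 f(7,5)=7 f(7,7)=1
t=8: f(8,-6)=7 f(8,-4)=28 f(8,-2)=56 f(8,0)=70 f(8,2)=56 f(8,4)=28 f(8,6)=8 f(8,8)=1
t=9: f(9,-5)=35 f(9,-3)=84 f(9,-1)=126 f(9,1)=126 f(9,3)=84 f(9,5)=36 f(9,7)=9 f(9,9)=1
t=10: f(10,-6)=35 f(10,-4)=119 f(10,-2)=210 f(10,0)=252 f(10,2)=210 f(10,4)=120 f(10,6)=45 f(10,8)=10 f(10,10)=1
t=11: f(11,-5)=154 f(11,-3)=329 f(11,-1)=462 f(11,1)=462 f(11,3)=330 f(11,5)=165 f(11,7)=55 f(11,9)=11 f(11,11)=1
t=12: f(12,-6)=154 f(12,-4)=483 f(12,-2)=791 f(12,0)=924 f(12,2)=792 f(12,4)=495 f(12,6)=220 f(12,8)=66 f(12,10)=12 f(12,12)=1
t=13: f(13,-5)=637 f(13,-3)=1274 f(13,-1)=1715 f(13,1)=1716 f(13,3)=1287 f(13,5)=715 f(13,7)=286 f(13,9)=78 f(13,11)=13 f(13,13)=1
t=14: f(14,-6)=637 f(14,-4)=1911 f(14,-2)=2989 f(14,0)=3431 f(14,2)=3003 f(14,4)=2002 f(14,6)=1001 f(14,8)=364 f(14,10)=91 f(14,12)=14 f(14,14)=1
t=15: f(15,-5)=2548 f(15,-3)=4900 f(15,-1)=6420 f(15,1)=6434 f(15,3)=5005 f(15,5)=3003 f(15,7)=1365 f(15,9)=455 f(15,11)=105 f(15,13)=15 f(15,15)=1
t=16: f(16,-6)=2548 f(16,-4)=7448 f(16,-2)=11320 f(16,0)=12854 f(16,2)=11439 f(16,4)=8008 f(16,6)=4368 f(16,8)=1820 f(16,10)=560 f(16,12)=120 f(16,14)=16 f(16,16)=1
t=17: f(17,-5)=9996 f(17,-3)=18768 f(17,-1)=24174 f(17,1)=24293 f(17,3)=19447 f(17,5)=12376 f(17,7)=6188 f(17,9)=2380 f(17,11)=680 f(17,13)=136 f(17,15)=17 f(17,17)=1
t=18: f(18,-6)=9996 f(18,-4)=28764 f(18,-2)=42942 f(18,0)=48467 f(18,2)=43740 f(18,4)=31823 f(18,6)=18564 f(18,8)=8568 f(18,10)=3060 f(18,12)=816 f(18,14)=153 f(18,16)=18 f(18,18)=1
t=19: f(19,-5)=38760 f(19,-3)=71706 f(19,-1)=91409 f(19,1)=92207 f(19,3)=75563 f(19,5)=50387 f(19,7)=27132 f(19,9)=11628 f(19,11)=3876 f(19,13)=969 f(19,15)=171 f(19,17)=19 f(19,19)=1
Σ_s f(19,s) = 463828
P = 463828/524288 = 115957/131072

Answer: 115957/131072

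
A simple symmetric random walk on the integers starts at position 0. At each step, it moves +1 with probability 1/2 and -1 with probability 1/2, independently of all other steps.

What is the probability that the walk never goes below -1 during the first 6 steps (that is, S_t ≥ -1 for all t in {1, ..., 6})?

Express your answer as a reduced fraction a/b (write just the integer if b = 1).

Answer: 35/64

Derivation:
Let f(t,s) = #length-t paths at position s with S_1..S_t all ≥ -1.
f(t,s) = f(t-1,s-1) + f(t-1,s+1) for s ≥ -1; f(t,s) = 0 for s < -1.
t=0: f(0,0)=1
t=1: f(1,-1)=1 f(1,1)=1
t=2: f(2,0)=2 f(2,2)=1
t=3: f(3,-1)=2 f(3,1)=3 f(3,3)=1
t=4: f(4,0)=5 f(4,2)=4 f(4,4)=1
t=5: f(5,-1)=5 f(5,1)=9 f(5,3)=5 f(5,5)=1
t=6: f(6,0)=14 f(6,2)=14 f(6,4)=6 f(6,6)=1
Σ_s f(6,s) = 35
P = 35/64 = 35/64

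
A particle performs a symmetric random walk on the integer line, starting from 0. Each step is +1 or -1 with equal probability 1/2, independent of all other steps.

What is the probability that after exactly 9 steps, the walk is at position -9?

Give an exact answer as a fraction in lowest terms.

Answer: 1/512

Derivation:
To reach position -9 after 9 steps: need 0 steps of +1 and 9 of -1.
Favorable paths: C(9,0) = 1
Total paths: 2^9 = 512
P = 1/512 = 1/512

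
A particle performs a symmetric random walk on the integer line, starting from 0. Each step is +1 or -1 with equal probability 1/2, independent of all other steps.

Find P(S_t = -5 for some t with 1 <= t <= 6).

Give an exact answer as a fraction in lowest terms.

Answer: 1/32

Derivation:
Count via complement. Let g(t,s) = #length-t paths at position s with S_1..S_t all ≠ -5.
g(t,s) = g(t-1,s-1) + g(t-1,s+1) for s ≠ -5; g(t,-5) = 0.
t=0: g(0,0)=1
t=1: g(1,-1)=1 g(1,1)=1
t=2: g(2,-2)=1 g(2,0)=2 g(2,2)=1
t=3: g(3,-3)=1 g(3,-1)=3 g(3,1)=3 g(3,3)=1
t=4: g(4,-4)=1 g(4,-2)=4 g(4,0)=6 g(4,2)=4 g(4,4)=1
t=5: g(5,-3)=5 g(5,-1)=10 g(5,1)=10 g(5,3)=5 g(5,5)=1
t=6: g(6,-4)=5 g(6,-2)=15 g(6,0)=20 g(6,2)=15 g(6,4)=6 g(6,6)=1
Paths never hitting -5: Σ_s g(6,s) = 62
Paths hitting -5: 2^6 - 62 = 2
P = 2/64 = 1/32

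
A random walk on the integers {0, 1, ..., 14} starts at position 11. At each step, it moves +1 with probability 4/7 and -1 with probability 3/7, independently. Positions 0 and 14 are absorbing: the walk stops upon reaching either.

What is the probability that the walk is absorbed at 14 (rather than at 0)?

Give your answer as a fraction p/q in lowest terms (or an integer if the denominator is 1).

Answer: 257098048/263652487

Derivation:
Biased walk: p = 4/7, q = 3/7, r = q/p = 3/4
Gambler's ruin: P(hit 14 before 0 | start at 11) = (1 - r^a)/(1 - r^N)
r^11 = 177147/4194304; r^14 = 4782969/268435456
P = (1 - 177147/4194304) / (1 - 4782969/268435456) = 4017157/4194304 / 263652487/268435456 = 257098048/263652487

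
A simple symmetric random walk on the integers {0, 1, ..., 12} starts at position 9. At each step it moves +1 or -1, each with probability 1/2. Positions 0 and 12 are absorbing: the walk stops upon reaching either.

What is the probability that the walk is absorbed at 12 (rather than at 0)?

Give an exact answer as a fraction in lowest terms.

Symmetric walk (p = 1/2): the harmonic-function argument gives P(hit 12 before 0 | start at 9) = a/N.
P = 9/12 = 3/4

Answer: 3/4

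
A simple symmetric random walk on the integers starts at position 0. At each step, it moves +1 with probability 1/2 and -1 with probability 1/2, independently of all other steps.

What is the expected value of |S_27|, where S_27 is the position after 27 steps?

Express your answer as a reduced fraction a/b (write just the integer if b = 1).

Answer: 35102025/8388608

Derivation:
S_27 takes values m ≡ 1 (mod 2) with |m| ≤ 27; P(S_27=m) = C(27,(27+m)/2)/2^27.
Total paths: 2^27 = 134217728
Distribution: P(S=-27)=1/134217728, P(S=-25)=27/134217728, P(S=-23)=351/134217728, P(S=-21)=2925/134217728, P(S=-19)=17550/134217728, P(S=-17)=80730/134217728, P(S=-15)=296010/134217728, P(S=-13)=888030/134217728, P(S=-11)=2220075/134217728, P(S=-9)=4686825/134217728, P(S=-7)=8436285/134217728, P(S=-5)=13037895/134217728, P(S=-3)=17383860/134217728, P(S=-1)=20058300/134217728, P(S=1)=20058300/134217728, P(S=3)=17383860/134217728, P(S=5)=13037895/134217728, P(S=7)=8436285/134217728, P(S=9)=4686825/134217728, P(S=11)=2220075/134217728, P(S=13)=888030/134217728, P(S=15)=296010/134217728, P(S=17)=80730/134217728, P(S=19)=17550/134217728, P(S=21)=2925/134217728, P(S=23)=351/134217728, P(S=25)=27/134217728, P(S=27)=1/134217728
E[|S_27|] = Σ_m |m|·P(S_27=m) = 561632400/134217728 = 35102025/8388608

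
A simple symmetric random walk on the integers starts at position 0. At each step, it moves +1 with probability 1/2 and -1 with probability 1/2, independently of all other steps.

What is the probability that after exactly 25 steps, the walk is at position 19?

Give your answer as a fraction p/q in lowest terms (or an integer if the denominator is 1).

Answer: 575/8388608

Derivation:
To reach position 19 after 25 steps: need 22 steps of +1 and 3 of -1.
Favorable paths: C(25,22) = 2300
Total paths: 2^25 = 33554432
P = 2300/33554432 = 575/8388608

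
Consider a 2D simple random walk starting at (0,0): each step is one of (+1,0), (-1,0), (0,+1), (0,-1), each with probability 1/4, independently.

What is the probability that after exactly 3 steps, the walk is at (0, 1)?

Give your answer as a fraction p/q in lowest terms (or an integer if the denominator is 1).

Let h be the number of horizontal steps (so 3-h are vertical). To end at (0,1) need (h+0)/2 right-steps and ((3-h)+1)/2 up-steps.
Sum over h with 0 ≤ h ≤ 2, h ≡ 0 (mod 2), 3-h ≡ 1 (mod 2):
h=0: C(3,0)·C(0,0)·C(3,2) = 1·1·3 = 3
h=2: C(3,2)·C(2,1)·C(1,1) = 3·2·1 = 6
Total favorable: 9
Total paths: 4^3 = 64
P = 9/64 = 9/64

Answer: 9/64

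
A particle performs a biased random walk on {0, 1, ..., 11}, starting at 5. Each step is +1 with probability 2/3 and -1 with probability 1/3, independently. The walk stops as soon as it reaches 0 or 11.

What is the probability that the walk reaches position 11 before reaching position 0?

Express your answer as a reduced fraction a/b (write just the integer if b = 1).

Biased walk: p = 2/3, q = 1/3, r = q/p = 1/2
Gambler's ruin: P(hit 11 before 0 | start at 5) = (1 - r^a)/(1 - r^N)
r^5 = 1/32; r^11 = 1/2048
P = (1 - 1/32) / (1 - 1/2048) = 31/32 / 2047/2048 = 1984/2047

Answer: 1984/2047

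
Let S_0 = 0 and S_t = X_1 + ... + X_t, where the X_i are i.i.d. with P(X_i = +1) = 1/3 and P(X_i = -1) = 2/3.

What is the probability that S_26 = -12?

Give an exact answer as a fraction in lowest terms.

To reach position -12 after 26 steps: need 7 steps of +1 and 19 steps of -1.
Number of such sequences: C(26,7) = 657800
Each has probability (1/3)^7 · (2/3)^19 = 524288/2541865828329
P = 657800 · 524288/2541865828329 = 344876646400/2541865828329

Answer: 344876646400/2541865828329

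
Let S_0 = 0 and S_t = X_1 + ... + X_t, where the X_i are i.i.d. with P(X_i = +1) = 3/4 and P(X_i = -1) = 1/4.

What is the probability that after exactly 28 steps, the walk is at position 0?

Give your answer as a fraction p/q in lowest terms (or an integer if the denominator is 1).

Answer: 23984556773175/9007199254740992

Derivation:
To be at 0 after 28 steps: need exactly 14 steps of +1 and 14 of -1.
Number of such sequences: C(28,14) = 40116600
Each has probability (3/4)^14 · (1/4)^14 = 4782969/72057594037927936
P = 40116600 · 4782969/72057594037927936 = 23984556773175/9007199254740992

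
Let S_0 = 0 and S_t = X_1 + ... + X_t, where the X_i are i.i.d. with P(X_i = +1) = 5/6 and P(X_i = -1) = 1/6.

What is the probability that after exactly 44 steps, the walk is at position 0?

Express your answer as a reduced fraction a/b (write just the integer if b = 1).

Answer: 209023452174663543701171875/721844705097561639663297682735104

Derivation:
To be at 0 after 44 steps: need exactly 22 steps of +1 and 22 of -1.
Number of such sequences: C(44,22) = 2104098963720
Each has probability (5/6)^22 · (1/6)^22 = 2384185791015625/17324272922341479351919144385642496
P = 2104098963720 · 2384185791015625/17324272922341479351919144385642496 = 209023452174663543701171875/721844705097561639663297682735104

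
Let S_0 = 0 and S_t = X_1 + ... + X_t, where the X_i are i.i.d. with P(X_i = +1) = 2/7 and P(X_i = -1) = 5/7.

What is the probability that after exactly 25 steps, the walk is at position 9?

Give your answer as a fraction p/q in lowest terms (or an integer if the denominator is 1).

To reach position 9 after 25 steps: need 17 steps of +1 and 8 steps of -1.
Number of such sequences: C(25,17) = 1081575
Each has probability (2/7)^17 · (5/7)^8 = 51200000000/1341068619663964900807
P = 1081575 · 51200000000/1341068619663964900807 = 55376640000000000/1341068619663964900807

Answer: 55376640000000000/1341068619663964900807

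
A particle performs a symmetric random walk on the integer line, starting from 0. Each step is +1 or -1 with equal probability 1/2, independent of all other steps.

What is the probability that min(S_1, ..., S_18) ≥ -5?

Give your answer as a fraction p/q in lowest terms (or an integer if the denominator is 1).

Let f(t,s) = #length-t paths at position s with S_1..S_t all ≥ -5.
f(t,s) = f(t-1,s-1) + f(t-1,s+1) for s ≥ -5; f(t,s) = 0 for s < -5.
t=0: f(0,0)=1
t=1: f(1,-1)=1 f(1,1)=1
t=2: f(2,-2)=1 f(2,0)=2 f(2,2)=1
t=3: f(3,-3)=1 f(3,-1)=3 f(3,1)=3 f(3,3)=1
t=4: f(4,-4)=1 f(4,-2)=4 f(4,0)=6 f(4,2)=4 f(4,4)=1
t=5: f(5,-5)=1 f(5,-3)=5 f(5,-1)=10 f(5,1)=10 f(5,3)=5 f(5,5)=1
t=6: f(6,-4)=6 f(6,-2)=15 f(6,0)=20 f(6,2)=15 f(6,4)=6 f(6,6)=1
t=7: f(7,-5)=6 f(7,-3)=21 f(7,-1)=35 f(7,1)=35 f(7,3)=21 f(7,5)=7 f(7,7)=1
t=8: f(8,-4)=27 f(8,-2)=56 f(8,0)=70 f(8,2)=56 f(8,4)=28 f(8,6)=8 f(8,8)=1
t=9: f(9,-5)=27 f(9,-3)=83 f(9,-1)=126 f(9,1)=126 f(9,3)=84 f(9,5)=36 f(9,7)=9 f(9,9)=1
t=10: f(10,-4)=110 f(10,-2)=209 f(10,0)=252 f(10,2)=210 f(10,4)=120 f(10,6)=45 f(10,8)=10 f(10,10)=1
t=11: f(11,-5)=110 f(11,-3)=319 f(11,-1)=461 f(11,1)=462 f(11,3)=330 f(11,5)=165 f(11,7)=55 f(11,9)=11 f(11,11)=1
t=12: f(12,-4)=429 f(12,-2)=780 f(12,0)=923 f(12,2)=792 f(12,4)=495 f(12,6)=220 f(12,8)=66 f(12,10)=12 f(12,12)=1
t=13: f(13,-5)=429 f(13,-3)=1209 f(13,-1)=1703 f(13,1)=1715 f(13,3)=1287 f(13,5)=715 f(13,7)=286 f(13,9)=78 f(13,11)=13 f(13,13)=1
t=14: f(14,-4)=1638 f(14,-2)=2912 f(14,0)=3418 f(14,2)=3002 f(14,4)=2002 f(14,6)=1001 f(14,8)=364 f(14,10)=91 f(14,12)=14 f(14,14)=1
t=15: f(15,-5)=1638 f(15,-3)=4550 f(15,-1)=6330 f(15,1)=6420 f(15,3)=5004 f(15,5)=3003 f(15,7)=1365 f(15,9)=455 f(15,11)=105 f(15,13)=15 f(15,15)=1
t=16: f(16,-4)=6188 f(16,-2)=10880 f(16,0)=12750 f(16,2)=11424 f(16,4)=8007 f(16,6)=4368 f(16,8)=1820 f(16,10)=560 f(16,12)=120 f(16,14)=16 f(16,16)=1
t=17: f(17,-5)=6188 f(17,-3)=17068 f(17,-1)=23630 f(17,1)=24174 f(17,3)=19431 f(17,5)=12375 f(17,7)=6188 f(17,9)=2380 f(17,11)=680 f(17,13)=136 f(17,15)=17 f(17,17)=1
t=18: f(18,-4)=23256 f(18,-2)=40698 f(18,0)=47804 f(18,2)=43605 f(18,4)=31806 f(18,6)=18563 f(18,8)=8568 f(18,10)=3060 f(18,12)=816 f(18,14)=153 f(18,16)=18 f(18,18)=1
Σ_s f(18,s) = 218348
P = 218348/262144 = 54587/65536

Answer: 54587/65536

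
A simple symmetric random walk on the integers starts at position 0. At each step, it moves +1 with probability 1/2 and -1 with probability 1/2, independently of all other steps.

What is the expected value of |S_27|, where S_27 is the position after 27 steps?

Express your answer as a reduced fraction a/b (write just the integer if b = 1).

S_27 takes values m ≡ 1 (mod 2) with |m| ≤ 27; P(S_27=m) = C(27,(27+m)/2)/2^27.
Total paths: 2^27 = 134217728
Distribution: P(S=-27)=1/134217728, P(S=-25)=27/134217728, P(S=-23)=351/134217728, P(S=-21)=2925/134217728, P(S=-19)=17550/134217728, P(S=-17)=80730/134217728, P(S=-15)=296010/134217728, P(S=-13)=888030/134217728, P(S=-11)=2220075/134217728, P(S=-9)=4686825/134217728, P(S=-7)=8436285/134217728, P(S=-5)=13037895/134217728, P(S=-3)=17383860/134217728, P(S=-1)=20058300/134217728, P(S=1)=20058300/134217728, P(S=3)=17383860/134217728, P(S=5)=13037895/134217728, P(S=7)=8436285/134217728, P(S=9)=4686825/134217728, P(S=11)=2220075/134217728, P(S=13)=888030/134217728, P(S=15)=296010/134217728, P(S=17)=80730/134217728, P(S=19)=17550/134217728, P(S=21)=2925/134217728, P(S=23)=351/134217728, P(S=25)=27/134217728, P(S=27)=1/134217728
E[|S_27|] = Σ_m |m|·P(S_27=m) = 561632400/134217728 = 35102025/8388608

Answer: 35102025/8388608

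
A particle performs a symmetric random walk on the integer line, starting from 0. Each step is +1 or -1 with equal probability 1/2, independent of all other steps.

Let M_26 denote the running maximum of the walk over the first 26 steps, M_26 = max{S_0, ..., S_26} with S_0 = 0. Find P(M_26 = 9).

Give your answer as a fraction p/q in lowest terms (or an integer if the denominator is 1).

Let M_26 = max(S_0,...,S_26). Use the reflection principle: for j ≥ 1, #{paths with M_26 ≥ j} = #{S_26 ≥ j} + #{S_26 ≥ j+1}.
By reflection, #{M_26 ≥ 9} = #{S_26 ≥ 9} + #{S_26 ≥ 10} = 2533987 + 2533987 = 5067974.
#{M_26 ≥ 10} = #{S_26 ≥ 10} + #{S_26 ≥ 11} = 2533987 + 971712 = 3505699.
#{M_26 = 9} = 5067974 - 3505699 = 1562275.
P(M_26 = 9) = 1562275/67108864 = 1562275/67108864

Answer: 1562275/67108864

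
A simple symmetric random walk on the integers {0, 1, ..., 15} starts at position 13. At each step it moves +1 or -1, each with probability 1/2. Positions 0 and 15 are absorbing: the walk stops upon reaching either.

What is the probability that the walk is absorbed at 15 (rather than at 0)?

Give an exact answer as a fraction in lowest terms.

Answer: 13/15

Derivation:
Symmetric walk (p = 1/2): the harmonic-function argument gives P(hit 15 before 0 | start at 13) = a/N.
P = 13/15 = 13/15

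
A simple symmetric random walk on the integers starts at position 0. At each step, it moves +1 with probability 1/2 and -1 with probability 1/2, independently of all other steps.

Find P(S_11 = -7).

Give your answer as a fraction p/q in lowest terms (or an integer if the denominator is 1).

Answer: 55/2048

Derivation:
To reach position -7 after 11 steps: need 2 steps of +1 and 9 of -1.
Favorable paths: C(11,2) = 55
Total paths: 2^11 = 2048
P = 55/2048 = 55/2048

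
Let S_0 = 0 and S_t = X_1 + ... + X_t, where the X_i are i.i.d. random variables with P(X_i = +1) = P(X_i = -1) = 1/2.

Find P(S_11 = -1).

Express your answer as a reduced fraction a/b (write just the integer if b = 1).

Answer: 231/1024

Derivation:
To reach position -1 after 11 steps: need 5 steps of +1 and 6 of -1.
Favorable paths: C(11,5) = 462
Total paths: 2^11 = 2048
P = 462/2048 = 231/1024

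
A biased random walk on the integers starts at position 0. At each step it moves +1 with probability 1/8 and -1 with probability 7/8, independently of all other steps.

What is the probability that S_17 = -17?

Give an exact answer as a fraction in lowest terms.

To reach position -17 after 17 steps: need 0 steps of +1 and 17 steps of -1.
Number of such sequences: C(17,0) = 1
Each has probability (1/8)^0 · (7/8)^17 = 232630513987207/2251799813685248
P = 1 · 232630513987207/2251799813685248 = 232630513987207/2251799813685248

Answer: 232630513987207/2251799813685248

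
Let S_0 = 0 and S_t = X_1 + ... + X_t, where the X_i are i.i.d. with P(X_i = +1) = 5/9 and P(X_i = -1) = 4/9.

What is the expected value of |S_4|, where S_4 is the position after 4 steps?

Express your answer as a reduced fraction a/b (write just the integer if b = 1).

S_4 takes values m ≡ 0 (mod 2) with |m| ≤ 4; P(S_4=m) = C(4,(4+m)/2) · (5/9)^((4+m)/2) · (4/9)^((4-m)/2).
Distribution: P(S=-4)=256/6561, P(S=-2)=1280/6561, P(S=0)=800/2187, P(S=2)=2000/6561, P(S=4)=625/6561
E[|S_4|] = Σ_m |m|·P(S_4=m) = 10084/6561

Answer: 10084/6561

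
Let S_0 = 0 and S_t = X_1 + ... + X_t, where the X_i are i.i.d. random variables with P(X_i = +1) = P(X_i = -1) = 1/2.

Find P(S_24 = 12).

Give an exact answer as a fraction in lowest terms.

To reach position 12 after 24 steps: need 18 steps of +1 and 6 of -1.
Favorable paths: C(24,18) = 134596
Total paths: 2^24 = 16777216
P = 134596/16777216 = 33649/4194304

Answer: 33649/4194304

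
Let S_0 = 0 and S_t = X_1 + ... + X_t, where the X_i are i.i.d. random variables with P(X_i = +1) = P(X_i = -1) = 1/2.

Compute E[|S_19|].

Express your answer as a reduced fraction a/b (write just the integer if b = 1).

S_19 takes values m ≡ 1 (mod 2) with |m| ≤ 19; P(S_19=m) = C(19,(19+m)/2)/2^19.
Total paths: 2^19 = 524288
Distribution: P(S=-19)=1/524288, P(S=-17)=19/524288, P(S=-15)=171/524288, P(S=-13)=969/524288, P(S=-11)=3876/524288, P(S=-9)=11628/524288, P(S=-7)=27132/524288, P(S=-5)=50388/524288, P(S=-3)=75582/524288, P(S=-1)=92378/524288, P(S=1)=92378/524288, P(S=3)=75582/524288, P(S=5)=50388/524288, P(S=7)=27132/524288, P(S=9)=11628/524288, P(S=11)=3876/524288, P(S=13)=969/524288, P(S=15)=171/524288, P(S=17)=19/524288, P(S=19)=1/524288
E[|S_19|] = Σ_m |m|·P(S_19=m) = 1847560/524288 = 230945/65536

Answer: 230945/65536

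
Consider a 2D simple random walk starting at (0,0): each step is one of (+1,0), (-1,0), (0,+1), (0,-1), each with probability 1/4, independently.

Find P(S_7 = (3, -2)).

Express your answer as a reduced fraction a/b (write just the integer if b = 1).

Let h be the number of horizontal steps (so 7-h are vertical). To end at (3,-2) need (h+3)/2 right-steps and ((7-h)-2)/2 up-steps.
Sum over h with 3 ≤ h ≤ 5, h ≡ 1 (mod 2), 7-h ≡ 0 (mod 2):
h=3: C(7,3)·C(3,3)·C(4,1) = 35·1·4 = 140
h=5: C(7,5)·C(5,4)·C(2,0) = 21·5·1 = 105
Total favorable: 245
Total paths: 4^7 = 16384
P = 245/16384 = 245/16384

Answer: 245/16384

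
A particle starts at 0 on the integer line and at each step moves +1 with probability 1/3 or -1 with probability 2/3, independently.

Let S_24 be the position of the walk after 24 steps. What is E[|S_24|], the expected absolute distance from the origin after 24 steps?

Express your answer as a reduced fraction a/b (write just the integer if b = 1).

S_24 takes values m ≡ 0 (mod 2) with |m| ≤ 24; P(S_24=m) = C(24,(24+m)/2) · (1/3)^((24+m)/2) · (2/3)^((24-m)/2).
Distribution: P(S=-24)=16777216/282429536481, P(S=-22)=67108864/94143178827, P(S=-20)=385875968/94143178827, P(S=-18)=4244635648/282429536481, P(S=-16)=3714056192/94143178827, P(S=-14)=7428112384/94143178827, P(S=-12)=35283533824/282429536481, P(S=-10)=5040504832/31381059609, P(S=-8)=5355536384/31381059609, P(S=-6)=42844291072/282429536481, P(S=-4)=10711072768/94143178827, P(S=-2)=6816137216/94143178827, P(S=0)=11076222976/282429536481, P(S=2)=1704034304/94143178827, P(S=4)=669442048/94143178827, P(S=6)=669442048/282429536481, P(S=8)=20920064/31381059609, P(S=10)=4922368/31381059609, P(S=12)=8614144/282429536481, P(S=14)=453376/94143178827, P(S=16)=56672/94143178827, P(S=18)=16192/282429536481, P(S=20)=368/94143178827, P(S=22)=16/94143178827, P(S=24)=1/282429536481
E[|S_24|] = Σ_m |m|·P(S_24=m) = 769378008488/94143178827

Answer: 769378008488/94143178827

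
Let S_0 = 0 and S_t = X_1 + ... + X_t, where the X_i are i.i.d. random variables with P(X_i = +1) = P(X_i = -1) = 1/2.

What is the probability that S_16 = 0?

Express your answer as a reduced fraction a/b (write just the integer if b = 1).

Answer: 6435/32768

Derivation:
To return to 0 after 16 steps: need exactly 8 steps of +1 and 8 of -1.
Favorable paths: C(16,8) = 12870
Total paths: 2^16 = 65536
P = 12870/65536 = 6435/32768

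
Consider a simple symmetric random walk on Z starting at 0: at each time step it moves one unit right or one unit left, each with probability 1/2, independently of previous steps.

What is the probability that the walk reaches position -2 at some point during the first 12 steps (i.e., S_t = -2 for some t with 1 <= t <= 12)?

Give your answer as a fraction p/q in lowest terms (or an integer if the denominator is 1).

Answer: 595/1024

Derivation:
Count via complement. Let g(t,s) = #length-t paths at position s with S_1..S_t all ≠ -2.
g(t,s) = g(t-1,s-1) + g(t-1,s+1) for s ≠ -2; g(t,-2) = 0.
t=0: g(0,0)=1
t=1: g(1,-1)=1 g(1,1)=1
t=2: g(2,0)=2 g(2,2)=1
t=3: g(3,-1)=2 g(3,1)=3 g(3,3)=1
t=4: g(4,0)=5 g(4,2)=4 g(4,4)=1
t=5: g(5,-1)=5 g(5,1)=9 g(5,3)=5 g(5,5)=1
t=6: g(6,0)=14 g(6,2)=14 g(6,4)=6 g(6,6)=1
t=7: g(7,-1)=14 g(7,1)=28 g(7,3)=20 g(7,5)=7 g(7,7)=1
t=8: g(8,0)=42 g(8,2)=48 g(8,4)=27 g(8,6)=8 g(8,8)=1
t=9: g(9,-1)=42 g(9,1)=90 g(9,3)=75 g(9,5)=35 g(9,7)=9 g(9,9)=1
t=10: g(10,0)=132 g(10,2)=165 g(10,4)=110 g(10,6)=44 g(10,8)=10 g(10,10)=1
t=11: g(11,-1)=132 g(11,1)=297 g(11,3)=275 g(11,5)=154 g(11,7)=54 g(11,9)=11 g(11,11)=1
t=12: g(12,0)=429 g(12,2)=572 g(12,4)=429 g(12,6)=208 g(12,8)=65 g(12,10)=12 g(12,12)=1
Paths never hitting -2: Σ_s g(12,s) = 1716
Paths hitting -2: 2^12 - 1716 = 2380
P = 2380/4096 = 595/1024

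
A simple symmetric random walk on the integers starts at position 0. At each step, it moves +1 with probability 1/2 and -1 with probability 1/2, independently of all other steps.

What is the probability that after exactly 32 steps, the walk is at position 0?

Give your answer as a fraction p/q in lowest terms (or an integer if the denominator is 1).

To return to 0 after 32 steps: need exactly 16 steps of +1 and 16 of -1.
Favorable paths: C(32,16) = 601080390
Total paths: 2^32 = 4294967296
P = 601080390/4294967296 = 300540195/2147483648

Answer: 300540195/2147483648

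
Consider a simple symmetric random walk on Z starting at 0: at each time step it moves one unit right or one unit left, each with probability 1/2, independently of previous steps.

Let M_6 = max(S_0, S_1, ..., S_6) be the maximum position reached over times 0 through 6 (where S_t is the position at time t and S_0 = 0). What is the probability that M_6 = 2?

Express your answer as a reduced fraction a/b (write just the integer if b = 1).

Let M_6 = max(S_0,...,S_6). Use the reflection principle: for j ≥ 1, #{paths with M_6 ≥ j} = #{S_6 ≥ j} + #{S_6 ≥ j+1}.
By reflection, #{M_6 ≥ 2} = #{S_6 ≥ 2} + #{S_6 ≥ 3} = 22 + 7 = 29.
#{M_6 ≥ 3} = #{S_6 ≥ 3} + #{S_6 ≥ 4} = 7 + 7 = 14.
#{M_6 = 2} = 29 - 14 = 15.
P(M_6 = 2) = 15/64 = 15/64

Answer: 15/64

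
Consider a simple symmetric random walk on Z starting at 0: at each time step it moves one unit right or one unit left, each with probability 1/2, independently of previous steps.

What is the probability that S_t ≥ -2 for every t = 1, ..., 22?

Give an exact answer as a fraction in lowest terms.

Answer: 499681/1048576

Derivation:
Let f(t,s) = #length-t paths at position s with S_1..S_t all ≥ -2.
f(t,s) = f(t-1,s-1) + f(t-1,s+1) for s ≥ -2; f(t,s) = 0 for s < -2.
t=0: f(0,0)=1
t=1: f(1,-1)=1 f(1,1)=1
t=2: f(2,-2)=1 f(2,0)=2 f(2,2)=1
t=3: f(3,-1)=3 f(3,1)=3 f(3,3)=1
t=4: f(4,-2)=3 f(4,0)=6 f(4,2)=4 f(4,4)=1
t=5: f(5,-1)=9 f(5,1)=10 f(5,3)=5 f(5,5)=1
t=6: f(6,-2)=9 f(6,0)=19 f(6,2)=15 f(6,4)=6 f(6,6)=1
t=7: f(7,-1)=28 f(7,1)=34 f(7,3)=21 f(7,5)=7 f(7,7)=1
t=8: f(8,-2)=28 f(8,0)=62 f(8,2)=55 f(8,4)=28 f(8,6)=8 f(8,8)=1
t=9: f(9,-1)=90 f(9,1)=117 f(9,3)=83 f(9,5)=36 f(9,7)=9 f(9,9)=1
t=10: f(10,-2)=90 f(10,0)=207 f(10,2)=200 f(10,4)=119 f(10,6)=45 f(10,8)=10 f(10,10)=1
t=11: f(11,-1)=297 f(11,1)=407 f(11,3)=319 f(11,5)=164 f(11,7)=55 f(11,9)=11 f(11,11)=1
t=12: f(12,-2)=297 f(12,0)=704 f(12,2)=726 f(12,4)=483 f(12,6)=219 f(12,8)=66 f(12,10)=12 f(12,12)=1
t=13: f(13,-1)=1001 f(13,1)=1430 f(13,3)=1209 f(13,5)=702 f(13,7)=285 f(13,9)=78 f(13,11)=13 f(13,13)=1
t=14: f(14,-2)=1001 f(14,0)=2431 f(14,2)=2639 f(14,4)=1911 f(14,6)=987 f(14,8)=363 f(14,10)=91 f(14,12)=14 f(14,14)=1
t=15: f(15,-1)=3432 f(15,1)=5070 f(15,3)=4550 f(15,5)=2898 f(15,7)=1350 f(15,9)=454 f(15,11)=105 f(15,13)=15 f(15,15)=1
t=16: f(16,-2)=3432 f(16,0)=8502 f(16,2)=9620 f(16,4)=7448 f(16,6)=4248 f(16,8)=1804 f(16,10)=559 f(16,12)=120 f(16,14)=16 f(16,16)=1
t=17: f(17,-1)=11934 f(17,1)=18122 f(17,3)=17068 f(17,5)=11696 f(17,7)=6052 f(17,9)=2363 f(17,11)=679 f(17,13)=136 f(17,15)=17 f(17,17)=1
t=18: f(18,-2)=11934 f(18,0)=30056 f(18,2)=35190 f(18,4)=28764 f(18,6)=17748 f(18,8)=8415 f(18,10)=3042 f(18,12)=815 f(18,14)=153 f(18,16)=18 f(18,18)=1
t=19: f(19,-1)=41990 f(19,1)=65246 f(19,3)=63954 f(19,5)=46512 f(19,7)=26163 f(19,9)=11457 f(19,11)=3857 f(19,13)=968 f(19,15)=171 f(19,17)=19 f(19,19)=1
t=20: f(20,-2)=41990 f(20,0)=107236 f(20,2)=129200 f(20,4)=110466 f(20,6)=72675 f(20,8)=37620 f(20,10)=15314 f(20,12)=4825 f(20,14)=1139 f(20,16)=190 f(20,18)=20 f(20,20)=1
t=21: f(21,-1)=149226 f(21,1)=236436 f(21,3)=239666 f(21,5)=183141 f(21,7)=110295 f(21,9)=52934 f(21,11)=20139 f(21,13)=5964 f(21,15)=1329 f(21,17)=210 f(21,19)=21 f(21,21)=1
t=22: f(22,-2)=149226 f(22,0)=385662 f(22,2)=476102 f(22,4)=422807 f(22,6)=293436 f(22,8)=163229 f(22,10)=73073 f(22,12)=26103 f(22,14)=7293 f(22,16)=1539 f(22,18)=231 f(22,20)=22 f(22,22)=1
Σ_s f(22,s) = 1998724
P = 1998724/4194304 = 499681/1048576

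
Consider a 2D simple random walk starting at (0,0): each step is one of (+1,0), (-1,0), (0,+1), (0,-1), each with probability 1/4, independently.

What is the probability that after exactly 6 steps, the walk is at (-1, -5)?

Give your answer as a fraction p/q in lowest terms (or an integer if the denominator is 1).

Answer: 3/2048

Derivation:
Let h be the number of horizontal steps (so 6-h are vertical). To end at (-1,-5) need (h-1)/2 right-steps and ((6-h)-5)/2 up-steps.
Sum over h with 1 ≤ h ≤ 1, h ≡ 1 (mod 2), 6-h ≡ 1 (mod 2):
h=1: C(6,1)·C(1,0)·C(5,0) = 6·1·1 = 6
Total favorable: 6
Total paths: 4^6 = 4096
P = 6/4096 = 3/2048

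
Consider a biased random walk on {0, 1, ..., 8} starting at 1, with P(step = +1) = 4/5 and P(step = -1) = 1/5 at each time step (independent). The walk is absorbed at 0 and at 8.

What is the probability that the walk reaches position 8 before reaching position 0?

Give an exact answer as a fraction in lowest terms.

Biased walk: p = 4/5, q = 1/5, r = q/p = 1/4
Gambler's ruin: P(hit 8 before 0 | start at 1) = (1 - r^a)/(1 - r^N)
r^1 = 1/4; r^8 = 1/65536
P = (1 - 1/4) / (1 - 1/65536) = 3/4 / 65535/65536 = 16384/21845

Answer: 16384/21845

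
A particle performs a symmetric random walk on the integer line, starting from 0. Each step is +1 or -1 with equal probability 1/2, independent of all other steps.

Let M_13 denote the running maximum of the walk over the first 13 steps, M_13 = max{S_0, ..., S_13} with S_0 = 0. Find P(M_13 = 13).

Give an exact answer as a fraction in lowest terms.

Answer: 1/8192

Derivation:
Let M_13 = max(S_0,...,S_13). Use the reflection principle: for j ≥ 1, #{paths with M_13 ≥ j} = #{S_13 ≥ j} + #{S_13 ≥ j+1}.
By reflection, #{M_13 ≥ 13} = #{S_13 ≥ 13} + #{S_13 ≥ 14} = 1 + 0 = 1.
#{M_13 ≥ 14} = #{S_13 ≥ 14} + #{S_13 ≥ 15} = 0 + 0 = 0.
#{M_13 = 13} = 1 - 0 = 1.
P(M_13 = 13) = 1/8192 = 1/8192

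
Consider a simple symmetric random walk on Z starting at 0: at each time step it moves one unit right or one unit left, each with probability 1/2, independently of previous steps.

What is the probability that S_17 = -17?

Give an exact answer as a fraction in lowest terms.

Answer: 1/131072

Derivation:
To reach position -17 after 17 steps: need 0 steps of +1 and 17 of -1.
Favorable paths: C(17,0) = 1
Total paths: 2^17 = 131072
P = 1/131072 = 1/131072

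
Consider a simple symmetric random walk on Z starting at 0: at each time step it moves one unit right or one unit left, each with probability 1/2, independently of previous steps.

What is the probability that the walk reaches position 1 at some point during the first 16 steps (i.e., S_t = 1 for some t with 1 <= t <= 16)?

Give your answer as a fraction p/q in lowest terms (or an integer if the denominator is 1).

Count via complement. Let g(t,s) = #length-t paths at position s with S_1..S_t all ≠ 1.
g(t,s) = g(t-1,s-1) + g(t-1,s+1) for s ≠ 1; g(t,1) = 0.
t=0: g(0,0)=1
t=1: g(1,-1)=1
t=2: g(2,-2)=1 g(2,0)=1
t=3: g(3,-3)=1 g(3,-1)=2
t=4: g(4,-4)=1 g(4,-2)=3 g(4,0)=2
t=5: g(5,-5)=1 g(5,-3)=4 g(5,-1)=5
t=6: g(6,-6)=1 g(6,-4)=5 g(6,-2)=9 g(6,0)=5
t=7: g(7,-7)=1 g(7,-5)=6 g(7,-3)=14 g(7,-1)=14
t=8: g(8,-8)=1 g(8,-6)=7 g(8,-4)=20 g(8,-2)=28 g(8,0)=14
t=9: g(9,-9)=1 g(9,-7)=8 g(9,-5)=27 g(9,-3)=48 g(9,-1)=42
t=10: g(10,-10)=1 g(10,-8)=9 g(10,-6)=35 g(10,-4)=75 g(10,-2)=90 g(10,0)=42
t=11: g(11,-11)=1 g(11,-9)=10 g(11,-7)=44 g(11,-5)=110 g(11,-3)=165 g(11,-1)=132
t=12: g(12,-12)=1 g(12,-10)=11 g(12,-8)=54 g(12,-6)=154 g(12,-4)=275 g(12,-2)=297 g(12,0)=132
t=13: g(13,-13)=1 g(13,-11)=12 g(13,-9)=65 g(13,-7)=208 g(13,-5)=429 g(13,-3)=572 g(13,-1)=429
t=14: g(14,-14)=1 g(14,-12)=13 g(14,-10)=77 g(14,-8)=273 g(14,-6)=637 g(14,-4)=1001 g(14,-2)=1001 g(14,0)=429
t=15: g(15,-15)=1 g(15,-13)=14 g(15,-11)=90 g(15,-9)=350 g(15,-7)=910 g(15,-5)=1638 g(15,-3)=2002 g(15,-1)=1430
t=16: g(16,-16)=1 g(16,-14)=15 g(16,-12)=104 g(16,-10)=440 g(16,-8)=1260 g(16,-6)=2548 g(16,-4)=3640 g(16,-2)=3432 g(16,0)=1430
Paths never hitting 1: Σ_s g(16,s) = 12870
Paths hitting 1: 2^16 - 12870 = 52666
P = 52666/65536 = 26333/32768

Answer: 26333/32768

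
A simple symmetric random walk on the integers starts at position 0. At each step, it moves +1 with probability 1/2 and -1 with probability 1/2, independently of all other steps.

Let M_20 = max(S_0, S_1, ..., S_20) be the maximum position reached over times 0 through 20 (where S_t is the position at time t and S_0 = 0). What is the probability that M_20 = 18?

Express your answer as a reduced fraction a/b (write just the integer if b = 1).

Let M_20 = max(S_0,...,S_20). Use the reflection principle: for j ≥ 1, #{paths with M_20 ≥ j} = #{S_20 ≥ j} + #{S_20 ≥ j+1}.
By reflection, #{M_20 ≥ 18} = #{S_20 ≥ 18} + #{S_20 ≥ 19} = 21 + 1 = 22.
#{M_20 ≥ 19} = #{S_20 ≥ 19} + #{S_20 ≥ 20} = 1 + 1 = 2.
#{M_20 = 18} = 22 - 2 = 20.
P(M_20 = 18) = 20/1048576 = 5/262144

Answer: 5/262144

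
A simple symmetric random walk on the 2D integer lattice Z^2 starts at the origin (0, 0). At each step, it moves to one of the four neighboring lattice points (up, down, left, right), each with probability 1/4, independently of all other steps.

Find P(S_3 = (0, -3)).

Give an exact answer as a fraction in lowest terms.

Answer: 1/64

Derivation:
Let h be the number of horizontal steps (so 3-h are vertical). To end at (0,-3) need (h+0)/2 right-steps and ((3-h)-3)/2 up-steps.
Sum over h with 0 ≤ h ≤ 0, h ≡ 0 (mod 2), 3-h ≡ 1 (mod 2):
h=0: C(3,0)·C(0,0)·C(3,0) = 1·1·1 = 1
Total favorable: 1
Total paths: 4^3 = 64
P = 1/64 = 1/64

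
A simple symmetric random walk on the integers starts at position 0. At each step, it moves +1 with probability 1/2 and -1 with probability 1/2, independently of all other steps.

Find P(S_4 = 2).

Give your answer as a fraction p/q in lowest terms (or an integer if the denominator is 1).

To reach position 2 after 4 steps: need 3 steps of +1 and 1 of -1.
Favorable paths: C(4,3) = 4
Total paths: 2^4 = 16
P = 4/16 = 1/4

Answer: 1/4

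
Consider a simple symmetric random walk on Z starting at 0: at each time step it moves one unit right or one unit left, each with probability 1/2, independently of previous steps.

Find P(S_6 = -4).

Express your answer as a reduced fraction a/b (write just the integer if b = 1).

Answer: 3/32

Derivation:
To reach position -4 after 6 steps: need 1 step of +1 and 5 of -1.
Favorable paths: C(6,1) = 6
Total paths: 2^6 = 64
P = 6/64 = 3/32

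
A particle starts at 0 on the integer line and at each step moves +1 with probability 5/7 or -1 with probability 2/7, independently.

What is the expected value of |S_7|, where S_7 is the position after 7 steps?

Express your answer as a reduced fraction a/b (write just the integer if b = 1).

S_7 takes values m ≡ 1 (mod 2) with |m| ≤ 7; P(S_7=m) = C(7,(7+m)/2) · (5/7)^((7+m)/2) · (2/7)^((7-m)/2).
Distribution: P(S=-7)=128/823543, P(S=-5)=320/117649, P(S=-3)=2400/117649, P(S=-1)=10000/117649, P(S=1)=25000/117649, P(S=3)=37500/117649, P(S=5)=31250/117649, P(S=7)=78125/823543
E[|S_7|] = Σ_m |m|·P(S_7=m) = 55829/16807

Answer: 55829/16807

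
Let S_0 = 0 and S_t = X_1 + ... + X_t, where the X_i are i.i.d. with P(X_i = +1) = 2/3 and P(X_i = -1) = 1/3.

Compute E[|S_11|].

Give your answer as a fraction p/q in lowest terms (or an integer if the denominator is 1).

S_11 takes values m ≡ 1 (mod 2) with |m| ≤ 11; P(S_11=m) = C(11,(11+m)/2) · (2/3)^((11+m)/2) · (1/3)^((11-m)/2).
Distribution: P(S=-11)=1/177147, P(S=-9)=22/177147, P(S=-7)=220/177147, P(S=-5)=440/59049, P(S=-3)=1760/59049, P(S=-1)=4928/59049, P(S=1)=9856/59049, P(S=3)=14080/59049, P(S=5)=14080/59049, P(S=7)=28160/177147, P(S=9)=11264/177147, P(S=11)=2048/177147
E[|S_11|] = Σ_m |m|·P(S_11=m) = 242495/59049

Answer: 242495/59049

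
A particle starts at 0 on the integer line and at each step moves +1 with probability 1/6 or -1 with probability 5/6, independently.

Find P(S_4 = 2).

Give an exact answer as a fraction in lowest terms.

To reach position 2 after 4 steps: need 3 steps of +1 and 1 step of -1.
Number of such sequences: C(4,3) = 4
Each has probability (1/6)^3 · (5/6)^1 = 5/1296
P = 4 · 5/1296 = 5/324

Answer: 5/324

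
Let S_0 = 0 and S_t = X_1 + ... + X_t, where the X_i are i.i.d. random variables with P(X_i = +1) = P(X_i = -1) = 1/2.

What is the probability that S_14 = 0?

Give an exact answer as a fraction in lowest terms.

To return to 0 after 14 steps: need exactly 7 steps of +1 and 7 of -1.
Favorable paths: C(14,7) = 3432
Total paths: 2^14 = 16384
P = 3432/16384 = 429/2048

Answer: 429/2048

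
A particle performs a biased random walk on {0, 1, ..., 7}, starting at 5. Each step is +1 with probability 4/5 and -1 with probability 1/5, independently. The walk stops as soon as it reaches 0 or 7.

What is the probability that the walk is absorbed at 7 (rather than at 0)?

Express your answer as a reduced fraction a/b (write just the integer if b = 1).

Biased walk: p = 4/5, q = 1/5, r = q/p = 1/4
Gambler's ruin: P(hit 7 before 0 | start at 5) = (1 - r^a)/(1 - r^N)
r^5 = 1/1024; r^7 = 1/16384
P = (1 - 1/1024) / (1 - 1/16384) = 1023/1024 / 16383/16384 = 5456/5461

Answer: 5456/5461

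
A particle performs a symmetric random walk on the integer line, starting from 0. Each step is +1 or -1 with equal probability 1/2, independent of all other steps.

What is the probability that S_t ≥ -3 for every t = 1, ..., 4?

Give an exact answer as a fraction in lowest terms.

Let f(t,s) = #length-t paths at position s with S_1..S_t all ≥ -3.
f(t,s) = f(t-1,s-1) + f(t-1,s+1) for s ≥ -3; f(t,s) = 0 for s < -3.
t=0: f(0,0)=1
t=1: f(1,-1)=1 f(1,1)=1
t=2: f(2,-2)=1 f(2,0)=2 f(2,2)=1
t=3: f(3,-3)=1 f(3,-1)=3 f(3,1)=3 f(3,3)=1
t=4: f(4,-2)=4 f(4,0)=6 f(4,2)=4 f(4,4)=1
Σ_s f(4,s) = 15
P = 15/16 = 15/16

Answer: 15/16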